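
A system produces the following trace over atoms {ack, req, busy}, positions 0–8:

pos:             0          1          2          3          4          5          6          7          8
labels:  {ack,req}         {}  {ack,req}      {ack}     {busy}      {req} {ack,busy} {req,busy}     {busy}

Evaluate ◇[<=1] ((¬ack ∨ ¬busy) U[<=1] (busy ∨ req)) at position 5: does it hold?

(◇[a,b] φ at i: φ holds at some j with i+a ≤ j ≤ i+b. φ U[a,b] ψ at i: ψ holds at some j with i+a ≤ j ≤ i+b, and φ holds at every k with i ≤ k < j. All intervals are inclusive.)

Yes

Check ((¬ack ∨ ¬busy) U[<=1] (busy ∨ req)) at each j in [5,6]:
  j=5: holds
  j=6: holds
Found at j=5 → formula holds.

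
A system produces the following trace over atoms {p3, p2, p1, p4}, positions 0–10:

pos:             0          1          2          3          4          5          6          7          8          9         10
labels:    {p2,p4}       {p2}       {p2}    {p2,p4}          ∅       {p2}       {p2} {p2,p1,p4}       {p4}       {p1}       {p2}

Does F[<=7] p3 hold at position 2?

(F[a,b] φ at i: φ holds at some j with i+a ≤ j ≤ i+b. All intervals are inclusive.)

Check p3 at each j in [2,9]:
  j=2: false
  j=3: false
  j=4: false
  j=5: false
  j=6: false
  j=7: false
  j=8: false
  j=9: false
No position in the window satisfies it → formula fails.

Does not hold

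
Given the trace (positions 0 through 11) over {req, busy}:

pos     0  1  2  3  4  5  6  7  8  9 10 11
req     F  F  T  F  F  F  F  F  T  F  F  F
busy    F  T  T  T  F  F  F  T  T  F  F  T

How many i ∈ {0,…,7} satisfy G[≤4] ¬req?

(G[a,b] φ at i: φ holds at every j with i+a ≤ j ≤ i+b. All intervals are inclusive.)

1

Evaluate at each i in [0,7]:
  i=0: ✗ (fails at j=2)
  i=1: ✗ (fails at j=2)
  i=2: ✗ (fails at j=2)
  i=3: ✓ (all of [3,7])
  i=4: ✗ (fails at j=8)
  i=5: ✗ (fails at j=8)
  i=6: ✗ (fails at j=8)
  i=7: ✗ (fails at j=8)
Positions where it holds: {3} → 1.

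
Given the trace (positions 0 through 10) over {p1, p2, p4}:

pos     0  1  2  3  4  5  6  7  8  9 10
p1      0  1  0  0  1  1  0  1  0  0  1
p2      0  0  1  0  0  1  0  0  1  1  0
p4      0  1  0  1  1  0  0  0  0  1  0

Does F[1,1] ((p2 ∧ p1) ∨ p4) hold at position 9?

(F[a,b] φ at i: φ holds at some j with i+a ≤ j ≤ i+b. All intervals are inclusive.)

Check ((p2 ∧ p1) ∨ p4) at each j in [10,10]:
  j=10: false
No position in the window satisfies it → formula fails.

No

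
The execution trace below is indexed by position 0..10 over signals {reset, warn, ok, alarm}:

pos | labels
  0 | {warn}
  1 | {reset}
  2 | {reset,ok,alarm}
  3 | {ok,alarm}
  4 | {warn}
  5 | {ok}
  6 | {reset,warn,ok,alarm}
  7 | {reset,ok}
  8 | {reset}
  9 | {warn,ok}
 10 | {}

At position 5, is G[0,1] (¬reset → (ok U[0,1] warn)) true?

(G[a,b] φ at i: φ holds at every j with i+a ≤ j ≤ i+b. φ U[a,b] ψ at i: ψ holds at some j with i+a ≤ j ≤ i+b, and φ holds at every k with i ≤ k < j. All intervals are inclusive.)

Holds

Check (¬reset → (ok U[0,1] warn)) at every j in [5,6]:
  j=5: antecedent true; consequent holds → ✓
  j=6: antecedent false → ✓
All positions satisfy it → formula holds.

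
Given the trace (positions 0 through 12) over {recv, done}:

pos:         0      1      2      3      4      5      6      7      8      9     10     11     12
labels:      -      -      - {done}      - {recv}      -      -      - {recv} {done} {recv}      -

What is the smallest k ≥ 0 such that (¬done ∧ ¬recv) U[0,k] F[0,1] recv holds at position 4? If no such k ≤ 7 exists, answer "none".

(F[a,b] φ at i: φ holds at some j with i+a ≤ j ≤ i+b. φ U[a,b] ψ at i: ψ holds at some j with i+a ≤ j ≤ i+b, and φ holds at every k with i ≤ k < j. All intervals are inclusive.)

0

Need earliest j ≥ 4 with F[0,1] recv, and (¬done ∧ ¬recv) at every k in [4,j-1].
  j=4: rhs holds (empty prefix). k = 0.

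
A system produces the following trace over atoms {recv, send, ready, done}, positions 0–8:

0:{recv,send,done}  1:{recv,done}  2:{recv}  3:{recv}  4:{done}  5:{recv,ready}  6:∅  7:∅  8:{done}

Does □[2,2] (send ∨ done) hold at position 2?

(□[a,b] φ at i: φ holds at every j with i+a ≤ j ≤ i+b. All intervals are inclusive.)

Check (send ∨ done) at every j in [4,4]:
  j=4: true
All positions satisfy it → formula holds.

Yes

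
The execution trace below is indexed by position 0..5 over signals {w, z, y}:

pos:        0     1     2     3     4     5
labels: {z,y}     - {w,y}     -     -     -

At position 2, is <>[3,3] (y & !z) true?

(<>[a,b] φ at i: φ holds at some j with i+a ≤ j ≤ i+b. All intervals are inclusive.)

Check (y & !z) at each j in [5,5]:
  j=5: false
No position in the window satisfies it → formula fails.

No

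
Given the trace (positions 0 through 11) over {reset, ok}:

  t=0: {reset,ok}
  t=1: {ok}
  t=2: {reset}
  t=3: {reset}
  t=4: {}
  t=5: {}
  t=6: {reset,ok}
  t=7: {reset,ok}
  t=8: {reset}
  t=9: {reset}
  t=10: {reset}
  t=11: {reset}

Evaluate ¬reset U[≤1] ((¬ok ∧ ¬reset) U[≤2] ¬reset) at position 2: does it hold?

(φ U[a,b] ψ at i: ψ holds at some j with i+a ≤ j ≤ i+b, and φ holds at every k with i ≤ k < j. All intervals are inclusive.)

Need some j in [2,3] with ((¬ok ∧ ¬reset) U[≤2] ¬reset), and ¬reset at every k in [2,j-1].
  j=2: ((¬ok ∧ ¬reset) U[≤2] ¬reset) — fails.
  j=3: ((¬ok ∧ ¬reset) U[≤2] ¬reset) — fails.
No j in the window works → until fails.

False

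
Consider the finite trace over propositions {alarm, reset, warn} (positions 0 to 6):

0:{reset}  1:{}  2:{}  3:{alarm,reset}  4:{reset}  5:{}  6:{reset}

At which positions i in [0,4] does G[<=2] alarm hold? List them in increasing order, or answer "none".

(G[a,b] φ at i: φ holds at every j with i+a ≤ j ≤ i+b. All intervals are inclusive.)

none

Evaluate at each i in [0,4]:
  i=0: ✗ (fails at j=0)
  i=1: ✗ (fails at j=1)
  i=2: ✗ (fails at j=2)
  i=3: ✗ (fails at j=4)
  i=4: ✗ (fails at j=4)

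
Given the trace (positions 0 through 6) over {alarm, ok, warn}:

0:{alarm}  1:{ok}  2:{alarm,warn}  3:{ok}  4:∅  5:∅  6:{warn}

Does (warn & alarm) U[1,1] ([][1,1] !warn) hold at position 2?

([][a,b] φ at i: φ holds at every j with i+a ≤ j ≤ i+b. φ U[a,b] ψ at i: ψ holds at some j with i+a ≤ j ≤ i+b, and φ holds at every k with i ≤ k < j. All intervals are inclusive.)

Need some j in [3,3] with [][1,1] !warn, and (warn & alarm) at every k in [2,j-1].
  j=3: [][1,1] !warn holds; (warn & alarm) holds at every k in [2,2] → satisfied.

Holds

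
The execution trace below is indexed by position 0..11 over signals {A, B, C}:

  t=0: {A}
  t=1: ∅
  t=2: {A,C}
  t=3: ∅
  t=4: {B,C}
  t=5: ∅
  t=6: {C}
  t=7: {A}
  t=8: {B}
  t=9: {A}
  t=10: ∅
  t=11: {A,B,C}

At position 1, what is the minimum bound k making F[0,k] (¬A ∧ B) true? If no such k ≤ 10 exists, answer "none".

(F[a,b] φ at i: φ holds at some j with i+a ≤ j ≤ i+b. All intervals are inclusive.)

3

Scan j = 1,2,… for (¬A ∧ B):
  j=1: fails
  j=2: fails
  j=3: fails
  j=4: holds
First hit at j=4, so smallest k = 4-1 = 3.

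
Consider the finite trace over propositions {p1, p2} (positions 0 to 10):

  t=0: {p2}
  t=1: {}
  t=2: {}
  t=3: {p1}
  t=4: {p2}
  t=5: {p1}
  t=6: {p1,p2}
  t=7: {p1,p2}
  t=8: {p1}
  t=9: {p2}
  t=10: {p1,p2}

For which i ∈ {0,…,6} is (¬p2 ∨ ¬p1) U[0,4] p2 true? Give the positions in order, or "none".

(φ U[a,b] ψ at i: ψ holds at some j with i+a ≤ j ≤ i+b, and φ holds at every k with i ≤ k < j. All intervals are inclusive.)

0, 1, 2, 3, 4, 5, 6

Evaluate at each i in [0,6]:
  i=0: ✓ (rhs at j=0)
  i=1: ✓ (rhs at j=4; lhs holds on [1,3])
  i=2: ✓ (rhs at j=4; lhs holds on [2,3])
  i=3: ✓ (rhs at j=4; lhs holds on [3,3])
  i=4: ✓ (rhs at j=4)
  i=5: ✓ (rhs at j=6; lhs holds on [5,5])
  i=6: ✓ (rhs at j=6)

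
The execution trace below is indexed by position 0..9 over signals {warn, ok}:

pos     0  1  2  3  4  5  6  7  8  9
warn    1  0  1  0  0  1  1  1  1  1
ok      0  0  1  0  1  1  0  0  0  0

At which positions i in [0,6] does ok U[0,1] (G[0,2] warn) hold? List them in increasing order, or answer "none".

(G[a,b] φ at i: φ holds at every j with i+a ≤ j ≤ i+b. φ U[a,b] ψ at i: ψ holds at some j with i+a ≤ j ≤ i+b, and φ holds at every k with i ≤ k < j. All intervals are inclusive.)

Evaluate at each i in [0,6]:
  i=0: ✗ (no rhs in [0,1])
  i=1: ✗ (no rhs in [1,2])
  i=2: ✗ (no rhs in [2,3])
  i=3: ✗ (no rhs in [3,4])
  i=4: ✓ (rhs at j=5; lhs holds on [4,4])
  i=5: ✓ (rhs at j=5)
  i=6: ✓ (rhs at j=6)

4, 5, 6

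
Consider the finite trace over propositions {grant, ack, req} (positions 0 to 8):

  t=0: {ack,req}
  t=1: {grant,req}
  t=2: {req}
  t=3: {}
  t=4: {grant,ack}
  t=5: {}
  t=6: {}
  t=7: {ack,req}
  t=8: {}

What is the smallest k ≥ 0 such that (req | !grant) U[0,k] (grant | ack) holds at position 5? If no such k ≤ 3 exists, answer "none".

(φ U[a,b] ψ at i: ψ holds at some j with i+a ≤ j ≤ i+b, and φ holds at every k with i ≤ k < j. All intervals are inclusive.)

2

Need earliest j ≥ 5 with (grant | ack), and (req | !grant) at every k in [5,j-1].
  j=5: rhs fails.
  j=6: rhs fails.
  j=7: rhs holds; lhs holds on [5,6]. k = 2.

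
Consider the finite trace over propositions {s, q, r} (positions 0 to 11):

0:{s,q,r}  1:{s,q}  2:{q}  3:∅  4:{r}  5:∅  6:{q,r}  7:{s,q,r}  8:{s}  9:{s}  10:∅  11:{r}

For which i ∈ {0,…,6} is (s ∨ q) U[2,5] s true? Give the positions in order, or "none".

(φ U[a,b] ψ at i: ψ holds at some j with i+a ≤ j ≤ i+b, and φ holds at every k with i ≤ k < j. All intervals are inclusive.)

6

Evaluate at each i in [0,6]:
  i=0: ✗ (no rhs in [2,5])
  i=1: ✗ (no rhs in [3,6])
  i=2: ✗ (lhs fails at k=3 before rhs at j=7)
  i=3: ✗ (lhs fails at k=3 before rhs at j=7)
  i=4: ✗ (lhs fails at k=4 before rhs at j=7)
  i=5: ✗ (lhs fails at k=5 before rhs at j=7)
  i=6: ✓ (rhs at j=8; lhs holds on [6,7])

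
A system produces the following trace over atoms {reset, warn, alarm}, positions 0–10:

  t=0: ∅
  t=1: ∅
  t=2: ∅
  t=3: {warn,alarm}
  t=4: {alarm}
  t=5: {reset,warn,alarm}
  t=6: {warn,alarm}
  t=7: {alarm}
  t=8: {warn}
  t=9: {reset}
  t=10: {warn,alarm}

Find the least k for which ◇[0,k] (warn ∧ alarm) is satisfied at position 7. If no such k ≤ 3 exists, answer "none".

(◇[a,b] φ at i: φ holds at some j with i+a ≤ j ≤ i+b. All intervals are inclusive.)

3

Scan j = 7,8,… for (warn ∧ alarm):
  j=7: fails
  j=8: fails
  j=9: fails
  j=10: holds
First hit at j=10, so smallest k = 10-7 = 3.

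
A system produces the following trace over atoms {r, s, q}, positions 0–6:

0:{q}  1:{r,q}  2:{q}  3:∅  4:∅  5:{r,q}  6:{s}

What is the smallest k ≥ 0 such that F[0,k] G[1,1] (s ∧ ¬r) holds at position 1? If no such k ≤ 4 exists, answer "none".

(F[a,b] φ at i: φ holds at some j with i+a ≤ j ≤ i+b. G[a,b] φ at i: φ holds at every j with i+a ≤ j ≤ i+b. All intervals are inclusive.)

Scan j = 1,2,… for G[1,1] (s ∧ ¬r):
  j=1: fails
  j=2: fails
  j=3: fails
  j=4: fails
  j=5: holds
First hit at j=5, so smallest k = 5-1 = 4.

4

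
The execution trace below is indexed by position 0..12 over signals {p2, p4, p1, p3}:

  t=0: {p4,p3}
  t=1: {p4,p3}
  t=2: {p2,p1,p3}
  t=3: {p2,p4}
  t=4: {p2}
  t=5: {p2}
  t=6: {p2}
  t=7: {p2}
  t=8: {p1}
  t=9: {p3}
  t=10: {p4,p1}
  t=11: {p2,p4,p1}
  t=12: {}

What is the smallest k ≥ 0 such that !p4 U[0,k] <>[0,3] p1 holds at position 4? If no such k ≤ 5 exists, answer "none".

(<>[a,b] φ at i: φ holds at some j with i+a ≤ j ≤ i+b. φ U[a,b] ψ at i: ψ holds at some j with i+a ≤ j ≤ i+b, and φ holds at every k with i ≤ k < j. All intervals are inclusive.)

1

Need earliest j ≥ 4 with <>[0,3] p1, and !p4 at every k in [4,j-1].
  j=4: rhs fails.
  j=5: rhs holds; lhs holds on [4,4]. k = 1.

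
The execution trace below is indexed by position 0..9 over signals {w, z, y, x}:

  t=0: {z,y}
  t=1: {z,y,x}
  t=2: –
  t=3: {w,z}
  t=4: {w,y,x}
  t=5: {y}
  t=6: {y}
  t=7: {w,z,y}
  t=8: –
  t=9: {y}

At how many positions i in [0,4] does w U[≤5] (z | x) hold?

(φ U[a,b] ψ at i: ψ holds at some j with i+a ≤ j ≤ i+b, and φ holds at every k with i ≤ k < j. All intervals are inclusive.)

4

Evaluate at each i in [0,4]:
  i=0: ✓ (rhs at j=0)
  i=1: ✓ (rhs at j=1)
  i=2: ✗ (lhs fails at k=2 before rhs at j=3)
  i=3: ✓ (rhs at j=3)
  i=4: ✓ (rhs at j=4)
Positions where it holds: {0, 1, 3, 4} → 4.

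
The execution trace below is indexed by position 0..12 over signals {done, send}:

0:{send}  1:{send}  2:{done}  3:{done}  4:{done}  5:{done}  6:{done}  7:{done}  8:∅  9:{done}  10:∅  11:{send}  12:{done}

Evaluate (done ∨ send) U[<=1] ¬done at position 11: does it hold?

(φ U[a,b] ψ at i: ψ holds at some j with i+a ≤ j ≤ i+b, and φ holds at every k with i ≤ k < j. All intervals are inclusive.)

True

Need some j in [11,12] with ¬done, and (done ∨ send) at every k in [11,j-1].
  j=11: ¬done holds; no prefix to check → satisfied.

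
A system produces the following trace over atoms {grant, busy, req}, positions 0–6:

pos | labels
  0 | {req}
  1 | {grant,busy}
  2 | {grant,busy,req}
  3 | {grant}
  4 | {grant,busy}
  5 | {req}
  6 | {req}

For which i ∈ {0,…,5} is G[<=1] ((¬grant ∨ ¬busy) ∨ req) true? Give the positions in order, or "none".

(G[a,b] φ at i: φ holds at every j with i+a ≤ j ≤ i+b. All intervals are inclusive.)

2, 5

Evaluate at each i in [0,5]:
  i=0: ✗ (fails at j=1)
  i=1: ✗ (fails at j=1)
  i=2: ✓ (all of [2,3])
  i=3: ✗ (fails at j=4)
  i=4: ✗ (fails at j=4)
  i=5: ✓ (all of [5,6])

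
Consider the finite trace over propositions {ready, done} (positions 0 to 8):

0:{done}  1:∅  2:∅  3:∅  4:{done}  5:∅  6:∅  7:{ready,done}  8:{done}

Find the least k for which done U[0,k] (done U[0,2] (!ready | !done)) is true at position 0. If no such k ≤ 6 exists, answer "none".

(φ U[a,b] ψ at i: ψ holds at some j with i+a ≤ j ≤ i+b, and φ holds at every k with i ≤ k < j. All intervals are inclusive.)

Need earliest j ≥ 0 with (done U[0,2] (!ready | !done)), and done at every k in [0,j-1].
  j=0: rhs holds (empty prefix). k = 0.

0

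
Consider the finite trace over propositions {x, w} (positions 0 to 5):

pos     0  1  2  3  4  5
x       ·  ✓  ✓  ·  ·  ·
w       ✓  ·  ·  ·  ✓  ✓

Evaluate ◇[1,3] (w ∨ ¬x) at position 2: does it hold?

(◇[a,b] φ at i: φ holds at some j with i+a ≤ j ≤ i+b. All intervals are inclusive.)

Check (w ∨ ¬x) at each j in [3,5]:
  j=3: true
  j=4: true
  j=5: true
Found at j=3 → formula holds.

True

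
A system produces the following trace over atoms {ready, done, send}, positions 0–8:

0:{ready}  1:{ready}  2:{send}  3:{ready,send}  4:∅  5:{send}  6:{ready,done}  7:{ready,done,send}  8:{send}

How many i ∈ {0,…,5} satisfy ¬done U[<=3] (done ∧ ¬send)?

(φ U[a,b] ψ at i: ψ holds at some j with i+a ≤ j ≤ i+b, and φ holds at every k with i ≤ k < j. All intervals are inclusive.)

3

Evaluate at each i in [0,5]:
  i=0: ✗ (no rhs in [0,3])
  i=1: ✗ (no rhs in [1,4])
  i=2: ✗ (no rhs in [2,5])
  i=3: ✓ (rhs at j=6; lhs holds on [3,5])
  i=4: ✓ (rhs at j=6; lhs holds on [4,5])
  i=5: ✓ (rhs at j=6; lhs holds on [5,5])
Positions where it holds: {3, 4, 5} → 3.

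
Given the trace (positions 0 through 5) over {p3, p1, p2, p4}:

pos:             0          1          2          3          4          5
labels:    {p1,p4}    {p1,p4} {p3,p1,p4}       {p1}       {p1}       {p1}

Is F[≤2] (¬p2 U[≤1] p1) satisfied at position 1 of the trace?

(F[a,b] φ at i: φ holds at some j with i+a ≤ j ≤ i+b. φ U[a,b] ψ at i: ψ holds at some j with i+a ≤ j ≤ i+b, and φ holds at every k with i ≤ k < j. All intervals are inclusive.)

Check (¬p2 U[≤1] p1) at each j in [1,3]:
  j=1: holds
  j=2: holds
  j=3: holds
Found at j=1 → formula holds.

True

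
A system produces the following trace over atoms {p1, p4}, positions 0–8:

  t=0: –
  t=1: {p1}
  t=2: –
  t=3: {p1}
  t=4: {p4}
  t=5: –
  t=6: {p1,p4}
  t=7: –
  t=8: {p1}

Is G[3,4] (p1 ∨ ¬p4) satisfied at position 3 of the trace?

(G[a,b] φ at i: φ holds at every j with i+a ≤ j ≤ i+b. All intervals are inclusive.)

Yes

Check (p1 ∨ ¬p4) at every j in [6,7]:
  j=6: true
  j=7: true
All positions satisfy it → formula holds.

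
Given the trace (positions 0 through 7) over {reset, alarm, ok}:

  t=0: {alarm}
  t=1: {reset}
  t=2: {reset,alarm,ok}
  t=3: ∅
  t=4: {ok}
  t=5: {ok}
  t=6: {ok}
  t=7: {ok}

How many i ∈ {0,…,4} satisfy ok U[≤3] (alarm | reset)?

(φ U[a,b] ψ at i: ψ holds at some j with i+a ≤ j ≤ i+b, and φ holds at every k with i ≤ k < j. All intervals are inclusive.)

Evaluate at each i in [0,4]:
  i=0: ✓ (rhs at j=0)
  i=1: ✓ (rhs at j=1)
  i=2: ✓ (rhs at j=2)
  i=3: ✗ (no rhs in [3,6])
  i=4: ✗ (no rhs in [4,7])
Positions where it holds: {0, 1, 2} → 3.

3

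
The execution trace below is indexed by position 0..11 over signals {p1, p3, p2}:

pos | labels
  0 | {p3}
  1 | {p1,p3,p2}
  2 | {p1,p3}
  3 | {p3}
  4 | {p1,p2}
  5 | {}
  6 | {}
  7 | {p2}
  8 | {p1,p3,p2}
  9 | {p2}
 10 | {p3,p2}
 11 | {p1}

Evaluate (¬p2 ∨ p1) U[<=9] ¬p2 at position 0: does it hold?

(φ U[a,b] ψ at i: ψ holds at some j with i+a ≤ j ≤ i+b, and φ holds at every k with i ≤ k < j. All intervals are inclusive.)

True

Need some j in [0,9] with ¬p2, and (¬p2 ∨ p1) at every k in [0,j-1].
  j=0: ¬p2 holds; no prefix to check → satisfied.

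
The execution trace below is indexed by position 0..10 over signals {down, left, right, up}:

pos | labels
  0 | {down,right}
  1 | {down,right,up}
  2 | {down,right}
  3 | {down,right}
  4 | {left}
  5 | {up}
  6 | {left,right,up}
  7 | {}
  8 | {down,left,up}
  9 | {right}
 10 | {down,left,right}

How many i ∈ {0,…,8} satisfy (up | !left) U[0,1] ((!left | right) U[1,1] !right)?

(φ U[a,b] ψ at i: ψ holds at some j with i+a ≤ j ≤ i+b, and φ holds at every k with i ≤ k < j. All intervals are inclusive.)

Evaluate at each i in [0,8]:
  i=0: ✗ (no rhs in [0,1])
  i=1: ✗ (no rhs in [1,2])
  i=2: ✓ (rhs at j=3; lhs holds on [2,2])
  i=3: ✓ (rhs at j=3)
  i=4: ✗ (no rhs in [4,5])
  i=5: ✓ (rhs at j=6; lhs holds on [5,5])
  i=6: ✓ (rhs at j=6)
  i=7: ✓ (rhs at j=7)
  i=8: ✗ (no rhs in [8,9])
Positions where it holds: {2, 3, 5, 6, 7} → 5.

5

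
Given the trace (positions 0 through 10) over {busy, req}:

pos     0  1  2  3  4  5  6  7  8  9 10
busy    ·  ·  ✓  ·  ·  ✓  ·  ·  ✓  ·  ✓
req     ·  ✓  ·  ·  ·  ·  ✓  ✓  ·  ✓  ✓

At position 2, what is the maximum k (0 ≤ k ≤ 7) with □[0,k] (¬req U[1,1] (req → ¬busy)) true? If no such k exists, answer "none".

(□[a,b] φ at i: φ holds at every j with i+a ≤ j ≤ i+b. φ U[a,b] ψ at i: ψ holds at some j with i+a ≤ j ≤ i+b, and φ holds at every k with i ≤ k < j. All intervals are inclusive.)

(¬req U[1,1] (req → ¬busy)) must hold from j=2 onward; find where it first fails.
  j=2: holds
  j=3: holds
  j=4: holds
  j=5: holds
  j=6: fails
Holds on [2,5], so largest k = 3.

3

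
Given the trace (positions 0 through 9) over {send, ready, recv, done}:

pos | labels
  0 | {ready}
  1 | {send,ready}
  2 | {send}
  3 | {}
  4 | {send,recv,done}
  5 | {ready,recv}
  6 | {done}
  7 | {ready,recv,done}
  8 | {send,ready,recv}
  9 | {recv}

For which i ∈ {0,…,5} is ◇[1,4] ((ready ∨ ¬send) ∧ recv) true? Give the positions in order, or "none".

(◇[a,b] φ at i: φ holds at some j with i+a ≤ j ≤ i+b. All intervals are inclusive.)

Evaluate at each i in [0,5]:
  i=0: ✗ (none in [1,4])
  i=1: ✓ (witness j=5)
  i=2: ✓ (witness j=5)
  i=3: ✓ (witness j=5)
  i=4: ✓ (witness j=5)
  i=5: ✓ (witness j=7)

1, 2, 3, 4, 5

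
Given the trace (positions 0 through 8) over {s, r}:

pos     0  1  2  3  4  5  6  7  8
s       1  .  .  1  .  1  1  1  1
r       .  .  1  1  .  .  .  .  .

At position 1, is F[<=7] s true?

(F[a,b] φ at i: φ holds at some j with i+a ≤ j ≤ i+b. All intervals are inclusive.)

Check s at each j in [1,8]:
  j=1: false
  j=2: false
  j=3: true
  j=4: false
  j=5: true
  j=6: true
  j=7: true
  j=8: true
Found at j=3 → formula holds.

Holds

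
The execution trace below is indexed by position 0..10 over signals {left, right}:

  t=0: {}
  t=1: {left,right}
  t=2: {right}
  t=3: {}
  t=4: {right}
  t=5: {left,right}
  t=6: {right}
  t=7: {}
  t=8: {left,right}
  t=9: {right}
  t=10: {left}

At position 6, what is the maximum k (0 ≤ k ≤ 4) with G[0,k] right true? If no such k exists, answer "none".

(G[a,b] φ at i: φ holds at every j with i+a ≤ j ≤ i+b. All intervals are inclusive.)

0

right must hold from j=6 onward; find where it first fails.
  j=6: holds
  j=7: fails
Holds on [6,6], so largest k = 0.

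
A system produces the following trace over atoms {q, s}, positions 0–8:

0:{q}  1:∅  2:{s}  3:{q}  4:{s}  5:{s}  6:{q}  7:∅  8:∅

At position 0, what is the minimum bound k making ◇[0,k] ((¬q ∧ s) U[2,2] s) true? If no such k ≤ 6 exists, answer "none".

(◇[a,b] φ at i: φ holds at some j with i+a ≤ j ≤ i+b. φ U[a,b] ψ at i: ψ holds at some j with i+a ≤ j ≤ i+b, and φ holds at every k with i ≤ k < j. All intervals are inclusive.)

none

Scan j = 0,1,… for ((¬q ∧ s) U[2,2] s):
  j=0: fails
  j=1: fails
  j=2: fails
  j=3: fails
  j=4: fails
  j=5: fails
  j=6: fails
No j in [0,6] satisfies it → none.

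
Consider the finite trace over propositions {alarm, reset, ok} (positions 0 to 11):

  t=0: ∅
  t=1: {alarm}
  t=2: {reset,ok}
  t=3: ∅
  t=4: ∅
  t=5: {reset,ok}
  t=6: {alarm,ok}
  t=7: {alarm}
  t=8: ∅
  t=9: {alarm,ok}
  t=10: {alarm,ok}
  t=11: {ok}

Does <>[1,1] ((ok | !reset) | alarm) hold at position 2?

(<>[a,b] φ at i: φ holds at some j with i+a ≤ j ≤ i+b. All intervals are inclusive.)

True

Check ((ok | !reset) | alarm) at each j in [3,3]:
  j=3: true
Found at j=3 → formula holds.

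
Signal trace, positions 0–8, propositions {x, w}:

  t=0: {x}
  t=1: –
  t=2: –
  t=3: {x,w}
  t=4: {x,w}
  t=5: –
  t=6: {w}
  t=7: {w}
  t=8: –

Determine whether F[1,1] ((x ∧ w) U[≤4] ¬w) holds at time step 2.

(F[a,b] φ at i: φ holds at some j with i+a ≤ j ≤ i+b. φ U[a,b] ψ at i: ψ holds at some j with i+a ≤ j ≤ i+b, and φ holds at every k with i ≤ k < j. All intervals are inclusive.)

Check ((x ∧ w) U[≤4] ¬w) at each j in [3,3]:
  j=3: holds
Found at j=3 → formula holds.

Holds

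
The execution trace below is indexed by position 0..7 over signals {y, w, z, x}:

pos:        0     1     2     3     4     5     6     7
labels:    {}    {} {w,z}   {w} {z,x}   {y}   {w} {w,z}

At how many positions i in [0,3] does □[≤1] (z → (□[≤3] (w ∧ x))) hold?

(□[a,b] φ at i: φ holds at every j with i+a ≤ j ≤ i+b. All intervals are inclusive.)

1

Evaluate at each i in [0,3]:
  i=0: ✓ (all of [0,1])
  i=1: ✗ (fails at j=2)
  i=2: ✗ (fails at j=2)
  i=3: ✗ (fails at j=4)
Positions where it holds: {0} → 1.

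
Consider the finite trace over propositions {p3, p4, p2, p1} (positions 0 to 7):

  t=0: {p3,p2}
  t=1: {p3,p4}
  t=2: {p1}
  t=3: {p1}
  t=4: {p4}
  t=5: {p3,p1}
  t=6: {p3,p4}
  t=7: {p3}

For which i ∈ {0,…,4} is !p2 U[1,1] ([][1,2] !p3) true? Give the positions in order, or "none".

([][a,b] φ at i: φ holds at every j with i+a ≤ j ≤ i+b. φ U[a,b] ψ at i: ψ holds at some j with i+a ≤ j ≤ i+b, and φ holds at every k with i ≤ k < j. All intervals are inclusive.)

Evaluate at each i in [0,4]:
  i=0: ✗ (lhs fails at k=0 before rhs at j=1)
  i=1: ✓ (rhs at j=2; lhs holds on [1,1])
  i=2: ✗ (no rhs in [3,3])
  i=3: ✗ (no rhs in [4,4])
  i=4: ✗ (no rhs in [5,5])

1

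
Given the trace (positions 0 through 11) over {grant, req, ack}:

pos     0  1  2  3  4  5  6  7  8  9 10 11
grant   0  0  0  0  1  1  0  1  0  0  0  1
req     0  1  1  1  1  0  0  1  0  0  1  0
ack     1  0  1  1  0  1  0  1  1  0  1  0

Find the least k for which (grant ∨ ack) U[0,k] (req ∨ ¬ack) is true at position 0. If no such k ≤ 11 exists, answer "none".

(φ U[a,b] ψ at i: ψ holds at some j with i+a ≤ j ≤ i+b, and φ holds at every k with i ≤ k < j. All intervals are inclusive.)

1

Need earliest j ≥ 0 with (req ∨ ¬ack), and (grant ∨ ack) at every k in [0,j-1].
  j=0: rhs fails.
  j=1: rhs holds; lhs holds on [0,0]. k = 1.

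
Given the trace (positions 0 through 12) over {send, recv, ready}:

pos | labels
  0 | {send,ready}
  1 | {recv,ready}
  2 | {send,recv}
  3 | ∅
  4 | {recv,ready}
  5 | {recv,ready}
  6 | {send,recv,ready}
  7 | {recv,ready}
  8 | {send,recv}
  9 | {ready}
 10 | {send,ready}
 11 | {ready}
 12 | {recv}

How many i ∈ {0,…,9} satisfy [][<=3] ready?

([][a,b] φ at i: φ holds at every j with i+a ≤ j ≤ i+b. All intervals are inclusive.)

Evaluate at each i in [0,9]:
  i=0: ✗ (fails at j=2)
  i=1: ✗ (fails at j=2)
  i=2: ✗ (fails at j=2)
  i=3: ✗ (fails at j=3)
  i=4: ✓ (all of [4,7])
  i=5: ✗ (fails at j=8)
  i=6: ✗ (fails at j=8)
  i=7: ✗ (fails at j=8)
  i=8: ✗ (fails at j=8)
  i=9: ✗ (fails at j=12)
Positions where it holds: {4} → 1.

1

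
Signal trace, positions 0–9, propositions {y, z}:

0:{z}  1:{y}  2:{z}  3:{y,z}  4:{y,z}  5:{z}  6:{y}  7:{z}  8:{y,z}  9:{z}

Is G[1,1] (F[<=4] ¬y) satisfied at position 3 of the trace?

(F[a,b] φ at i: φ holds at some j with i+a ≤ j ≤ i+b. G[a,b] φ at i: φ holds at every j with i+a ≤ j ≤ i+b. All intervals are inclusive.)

True

Check F[<=4] ¬y at every j in [4,4]:
  j=4: holds (witness at 5)
All positions satisfy it → formula holds.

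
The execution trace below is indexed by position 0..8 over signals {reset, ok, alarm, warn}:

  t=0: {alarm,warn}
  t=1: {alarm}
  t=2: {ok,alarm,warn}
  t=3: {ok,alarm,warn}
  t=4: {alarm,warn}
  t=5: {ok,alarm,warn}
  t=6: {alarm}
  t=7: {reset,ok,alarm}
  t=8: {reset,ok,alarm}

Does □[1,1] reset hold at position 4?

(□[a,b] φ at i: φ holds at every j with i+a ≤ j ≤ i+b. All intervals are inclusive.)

Check reset at every j in [5,5]:
  j=5: false
Fails at j=5 → formula fails.

No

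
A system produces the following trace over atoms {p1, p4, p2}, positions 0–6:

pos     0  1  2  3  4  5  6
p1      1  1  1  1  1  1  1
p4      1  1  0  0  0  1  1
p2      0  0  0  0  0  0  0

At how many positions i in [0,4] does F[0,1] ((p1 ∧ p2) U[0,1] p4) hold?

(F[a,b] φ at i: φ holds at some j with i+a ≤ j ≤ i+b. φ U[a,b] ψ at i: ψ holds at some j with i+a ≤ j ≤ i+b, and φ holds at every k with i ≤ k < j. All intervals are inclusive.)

Evaluate at each i in [0,4]:
  i=0: ✓ (witness j=0)
  i=1: ✓ (witness j=1)
  i=2: ✗ (none in [2,3])
  i=3: ✗ (none in [3,4])
  i=4: ✓ (witness j=5)
Positions where it holds: {0, 1, 4} → 3.

3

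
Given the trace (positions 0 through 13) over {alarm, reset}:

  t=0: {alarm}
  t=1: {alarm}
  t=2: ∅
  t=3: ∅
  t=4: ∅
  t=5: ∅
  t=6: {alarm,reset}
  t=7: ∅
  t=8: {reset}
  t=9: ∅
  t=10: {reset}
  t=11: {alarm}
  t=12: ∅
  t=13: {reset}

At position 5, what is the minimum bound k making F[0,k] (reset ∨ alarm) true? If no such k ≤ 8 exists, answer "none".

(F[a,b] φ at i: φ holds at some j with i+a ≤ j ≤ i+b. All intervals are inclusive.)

1

Scan j = 5,6,… for (reset ∨ alarm):
  j=5: fails
  j=6: holds
First hit at j=6, so smallest k = 6-5 = 1.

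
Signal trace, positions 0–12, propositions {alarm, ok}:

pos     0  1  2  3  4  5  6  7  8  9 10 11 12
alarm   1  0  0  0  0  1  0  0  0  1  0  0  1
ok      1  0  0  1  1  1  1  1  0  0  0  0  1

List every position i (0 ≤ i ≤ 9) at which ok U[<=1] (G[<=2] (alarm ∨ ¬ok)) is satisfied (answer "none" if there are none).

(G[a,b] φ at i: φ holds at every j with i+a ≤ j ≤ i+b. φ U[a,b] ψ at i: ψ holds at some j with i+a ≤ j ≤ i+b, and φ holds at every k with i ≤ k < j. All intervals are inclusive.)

Evaluate at each i in [0,9]:
  i=0: ✓ (rhs at j=0)
  i=1: ✗ (no rhs in [1,2])
  i=2: ✗ (no rhs in [2,3])
  i=3: ✗ (no rhs in [3,4])
  i=4: ✗ (no rhs in [4,5])
  i=5: ✗ (no rhs in [5,6])
  i=6: ✗ (no rhs in [6,7])
  i=7: ✓ (rhs at j=8; lhs holds on [7,7])
  i=8: ✓ (rhs at j=8)
  i=9: ✓ (rhs at j=9)

0, 7, 8, 9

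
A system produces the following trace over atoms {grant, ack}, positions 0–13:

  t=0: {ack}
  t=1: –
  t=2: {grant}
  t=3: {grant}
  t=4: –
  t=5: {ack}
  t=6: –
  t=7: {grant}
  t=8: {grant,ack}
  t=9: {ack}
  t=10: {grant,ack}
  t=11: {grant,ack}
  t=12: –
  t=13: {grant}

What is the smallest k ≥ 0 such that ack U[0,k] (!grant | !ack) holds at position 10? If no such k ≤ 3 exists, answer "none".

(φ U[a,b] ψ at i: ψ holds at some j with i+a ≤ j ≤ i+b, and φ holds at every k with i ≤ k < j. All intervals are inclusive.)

Need earliest j ≥ 10 with (!grant | !ack), and ack at every k in [10,j-1].
  j=10: rhs fails.
  j=11: rhs fails.
  j=12: rhs holds; lhs holds on [10,11]. k = 2.

2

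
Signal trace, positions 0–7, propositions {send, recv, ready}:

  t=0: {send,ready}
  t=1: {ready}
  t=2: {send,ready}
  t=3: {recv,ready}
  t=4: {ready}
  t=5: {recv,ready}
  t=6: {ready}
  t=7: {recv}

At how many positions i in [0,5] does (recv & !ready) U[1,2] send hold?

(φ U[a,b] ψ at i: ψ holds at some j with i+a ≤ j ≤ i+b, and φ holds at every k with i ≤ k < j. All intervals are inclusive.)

Evaluate at each i in [0,5]:
  i=0: ✗ (lhs fails at k=0 before rhs at j=2)
  i=1: ✗ (lhs fails at k=1 before rhs at j=2)
  i=2: ✗ (no rhs in [3,4])
  i=3: ✗ (no rhs in [4,5])
  i=4: ✗ (no rhs in [5,6])
  i=5: ✗ (no rhs in [6,7])
Positions where it holds: {} → 0.

0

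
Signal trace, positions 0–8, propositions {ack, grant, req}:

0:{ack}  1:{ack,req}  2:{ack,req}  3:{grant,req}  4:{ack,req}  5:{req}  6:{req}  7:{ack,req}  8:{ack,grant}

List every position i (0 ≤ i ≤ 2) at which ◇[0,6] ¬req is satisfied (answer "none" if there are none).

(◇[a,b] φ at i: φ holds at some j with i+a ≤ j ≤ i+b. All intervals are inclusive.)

Evaluate at each i in [0,2]:
  i=0: ✓ (witness j=0)
  i=1: ✗ (none in [1,7])
  i=2: ✓ (witness j=8)

0, 2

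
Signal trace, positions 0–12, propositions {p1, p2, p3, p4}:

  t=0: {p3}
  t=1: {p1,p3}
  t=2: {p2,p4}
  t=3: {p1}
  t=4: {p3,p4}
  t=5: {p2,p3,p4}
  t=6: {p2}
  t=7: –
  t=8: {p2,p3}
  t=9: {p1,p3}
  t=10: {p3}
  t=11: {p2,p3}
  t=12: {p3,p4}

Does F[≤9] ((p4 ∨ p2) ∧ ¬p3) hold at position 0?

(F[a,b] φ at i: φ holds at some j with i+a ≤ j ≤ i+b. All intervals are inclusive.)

True

Check ((p4 ∨ p2) ∧ ¬p3) at each j in [0,9]:
  j=0: false
  j=1: false
  j=2: true
  j=3: false
  j=4: false
  j=5: false
  j=6: true
  j=7: false
  j=8: false
  j=9: false
Found at j=2 → formula holds.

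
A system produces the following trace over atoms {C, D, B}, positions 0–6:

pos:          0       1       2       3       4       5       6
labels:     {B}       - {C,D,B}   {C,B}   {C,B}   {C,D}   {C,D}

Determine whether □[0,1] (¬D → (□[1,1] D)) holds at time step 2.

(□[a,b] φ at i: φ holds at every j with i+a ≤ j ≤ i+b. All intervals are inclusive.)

No

Check (¬D → (□[1,1] D)) at every j in [2,3]:
  j=2: antecedent false → ✓
  j=3: antecedent true; consequent fails at 4 → ✗
Fails at j=3 → formula fails.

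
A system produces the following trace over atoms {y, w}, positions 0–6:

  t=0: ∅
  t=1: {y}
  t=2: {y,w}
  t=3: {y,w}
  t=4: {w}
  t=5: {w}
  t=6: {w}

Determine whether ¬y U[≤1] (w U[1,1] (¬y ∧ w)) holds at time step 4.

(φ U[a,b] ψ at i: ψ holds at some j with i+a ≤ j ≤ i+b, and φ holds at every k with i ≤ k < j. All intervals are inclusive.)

True

Need some j in [4,5] with (w U[1,1] (¬y ∧ w)), and ¬y at every k in [4,j-1].
  j=4: (w U[1,1] (¬y ∧ w)) holds; no prefix to check → satisfied.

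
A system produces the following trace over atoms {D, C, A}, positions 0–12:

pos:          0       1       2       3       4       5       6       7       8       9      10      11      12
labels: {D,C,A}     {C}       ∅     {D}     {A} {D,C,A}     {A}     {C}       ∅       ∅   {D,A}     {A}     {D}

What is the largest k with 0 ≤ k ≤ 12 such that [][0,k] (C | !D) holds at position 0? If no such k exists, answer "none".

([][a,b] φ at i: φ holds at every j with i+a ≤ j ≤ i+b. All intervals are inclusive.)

(C | !D) must hold from j=0 onward; find where it first fails.
  j=0: holds
  j=1: holds
  j=2: holds
  j=3: fails
Holds on [0,2], so largest k = 2.

2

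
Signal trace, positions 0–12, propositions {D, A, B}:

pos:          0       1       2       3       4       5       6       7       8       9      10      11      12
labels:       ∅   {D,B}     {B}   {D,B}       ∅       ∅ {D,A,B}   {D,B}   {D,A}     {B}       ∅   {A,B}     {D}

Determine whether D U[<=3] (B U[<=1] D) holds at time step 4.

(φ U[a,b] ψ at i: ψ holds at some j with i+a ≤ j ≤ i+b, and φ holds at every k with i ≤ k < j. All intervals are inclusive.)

Need some j in [4,7] with (B U[<=1] D), and D at every k in [4,j-1].
  j=4: (B U[<=1] D) — fails.
  j=5: (B U[<=1] D) — fails.
  j=6: (B U[<=1] D) holds, but D fails at k=4 → not this j.
  j=7: (B U[<=1] D) holds, but D fails at k=4 → not this j.
No j in the window works → until fails.

False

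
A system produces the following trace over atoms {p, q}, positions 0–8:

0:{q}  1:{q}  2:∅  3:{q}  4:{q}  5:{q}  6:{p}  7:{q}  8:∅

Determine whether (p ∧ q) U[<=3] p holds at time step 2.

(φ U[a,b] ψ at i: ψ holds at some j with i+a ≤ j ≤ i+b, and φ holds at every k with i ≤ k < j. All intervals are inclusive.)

Need some j in [2,5] with p, and (p ∧ q) at every k in [2,j-1].
  j=2: p false.
  j=3: p false.
  j=4: p false.
  j=5: p false.
No j in the window works → until fails.

No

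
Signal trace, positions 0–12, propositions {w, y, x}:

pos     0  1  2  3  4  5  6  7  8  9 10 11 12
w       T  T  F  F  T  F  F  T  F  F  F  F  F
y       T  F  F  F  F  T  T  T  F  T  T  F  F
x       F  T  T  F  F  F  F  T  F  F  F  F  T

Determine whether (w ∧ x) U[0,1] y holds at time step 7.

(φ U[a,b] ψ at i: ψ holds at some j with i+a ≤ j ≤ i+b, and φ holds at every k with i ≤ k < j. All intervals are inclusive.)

Need some j in [7,8] with y, and (w ∧ x) at every k in [7,j-1].
  j=7: y holds; no prefix to check → satisfied.

Holds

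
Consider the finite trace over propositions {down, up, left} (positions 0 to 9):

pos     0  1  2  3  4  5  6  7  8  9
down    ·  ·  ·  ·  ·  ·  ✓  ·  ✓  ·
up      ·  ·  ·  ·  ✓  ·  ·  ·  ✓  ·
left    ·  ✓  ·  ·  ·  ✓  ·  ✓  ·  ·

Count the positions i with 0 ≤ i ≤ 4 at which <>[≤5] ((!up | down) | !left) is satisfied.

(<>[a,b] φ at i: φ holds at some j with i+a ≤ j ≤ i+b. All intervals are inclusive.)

Evaluate at each i in [0,4]:
  i=0: ✓ (witness j=0)
  i=1: ✓ (witness j=1)
  i=2: ✓ (witness j=2)
  i=3: ✓ (witness j=3)
  i=4: ✓ (witness j=4)
Positions where it holds: {0, 1, 2, 3, 4} → 5.

5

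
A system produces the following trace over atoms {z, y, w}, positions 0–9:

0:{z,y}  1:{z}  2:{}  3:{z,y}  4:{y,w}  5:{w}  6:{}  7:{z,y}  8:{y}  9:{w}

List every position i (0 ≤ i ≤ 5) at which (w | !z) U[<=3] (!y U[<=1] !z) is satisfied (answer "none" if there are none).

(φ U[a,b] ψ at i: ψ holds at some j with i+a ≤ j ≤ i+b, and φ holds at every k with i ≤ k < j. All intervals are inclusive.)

Evaluate at each i in [0,5]:
  i=0: ✗ (lhs fails at k=0 before rhs at j=1)
  i=1: ✓ (rhs at j=1)
  i=2: ✓ (rhs at j=2)
  i=3: ✗ (lhs fails at k=3 before rhs at j=4)
  i=4: ✓ (rhs at j=4)
  i=5: ✓ (rhs at j=5)

1, 2, 4, 5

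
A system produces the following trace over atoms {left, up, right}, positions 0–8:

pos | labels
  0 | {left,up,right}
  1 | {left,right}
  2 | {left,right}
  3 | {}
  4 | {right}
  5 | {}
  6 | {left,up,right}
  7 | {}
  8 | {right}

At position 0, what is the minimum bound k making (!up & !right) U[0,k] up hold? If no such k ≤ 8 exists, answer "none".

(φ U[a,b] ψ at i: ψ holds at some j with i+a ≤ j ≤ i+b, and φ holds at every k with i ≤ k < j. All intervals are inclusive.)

Need earliest j ≥ 0 with up, and (!up & !right) at every k in [0,j-1].
  j=0: rhs holds (empty prefix). k = 0.

0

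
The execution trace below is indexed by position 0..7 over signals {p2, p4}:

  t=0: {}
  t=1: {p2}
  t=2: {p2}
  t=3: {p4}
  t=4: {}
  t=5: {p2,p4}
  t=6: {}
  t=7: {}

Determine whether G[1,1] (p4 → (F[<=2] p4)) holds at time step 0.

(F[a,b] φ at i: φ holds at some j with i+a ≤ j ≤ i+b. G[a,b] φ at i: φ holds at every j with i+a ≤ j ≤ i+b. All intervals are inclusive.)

Yes

Check (p4 → (F[<=2] p4)) at every j in [1,1]:
  j=1: antecedent false → ✓
All positions satisfy it → formula holds.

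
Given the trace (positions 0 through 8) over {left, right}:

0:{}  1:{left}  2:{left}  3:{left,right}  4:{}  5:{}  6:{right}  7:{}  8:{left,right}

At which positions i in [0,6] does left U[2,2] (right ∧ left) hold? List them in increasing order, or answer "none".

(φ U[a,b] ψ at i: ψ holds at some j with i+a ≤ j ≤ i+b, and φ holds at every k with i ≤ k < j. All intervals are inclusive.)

Evaluate at each i in [0,6]:
  i=0: ✗ (no rhs in [2,2])
  i=1: ✓ (rhs at j=3; lhs holds on [1,2])
  i=2: ✗ (no rhs in [4,4])
  i=3: ✗ (no rhs in [5,5])
  i=4: ✗ (no rhs in [6,6])
  i=5: ✗ (no rhs in [7,7])
  i=6: ✗ (lhs fails at k=6 before rhs at j=8)

1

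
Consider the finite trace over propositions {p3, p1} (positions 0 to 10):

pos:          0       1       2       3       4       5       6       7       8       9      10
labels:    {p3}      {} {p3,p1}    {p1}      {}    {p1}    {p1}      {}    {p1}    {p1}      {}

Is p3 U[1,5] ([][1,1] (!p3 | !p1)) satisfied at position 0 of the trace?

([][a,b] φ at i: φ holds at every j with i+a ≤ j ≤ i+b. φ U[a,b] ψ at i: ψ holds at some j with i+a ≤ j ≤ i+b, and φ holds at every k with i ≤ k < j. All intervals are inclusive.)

Need some j in [1,5] with [][1,1] (!p3 | !p1), and p3 at every k in [0,j-1].
  j=1: [][1,1] (!p3 | !p1) — fails at 2.
  j=2: [][1,1] (!p3 | !p1) holds, but p3 fails at k=1 → not this j.
  j=3: [][1,1] (!p3 | !p1) holds, but p3 fails at k=1 → not this j.
  j=4: [][1,1] (!p3 | !p1) holds, but p3 fails at k=1 → not this j.
  j=5: [][1,1] (!p3 | !p1) holds, but p3 fails at k=1 → not this j.
No j in the window works → until fails.

False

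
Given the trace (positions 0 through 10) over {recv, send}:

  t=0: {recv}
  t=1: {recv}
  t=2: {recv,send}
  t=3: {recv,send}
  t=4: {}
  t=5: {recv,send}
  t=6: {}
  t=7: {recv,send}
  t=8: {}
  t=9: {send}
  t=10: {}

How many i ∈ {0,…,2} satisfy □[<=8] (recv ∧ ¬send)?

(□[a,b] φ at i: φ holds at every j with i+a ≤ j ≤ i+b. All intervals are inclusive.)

0

Evaluate at each i in [0,2]:
  i=0: ✗ (fails at j=2)
  i=1: ✗ (fails at j=2)
  i=2: ✗ (fails at j=2)
Positions where it holds: {} → 0.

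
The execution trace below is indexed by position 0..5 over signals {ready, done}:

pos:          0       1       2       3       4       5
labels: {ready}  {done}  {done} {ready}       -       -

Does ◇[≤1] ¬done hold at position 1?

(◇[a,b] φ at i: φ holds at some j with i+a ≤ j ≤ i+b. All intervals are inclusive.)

Check ¬done at each j in [1,2]:
  j=1: false
  j=2: false
No position in the window satisfies it → formula fails.

False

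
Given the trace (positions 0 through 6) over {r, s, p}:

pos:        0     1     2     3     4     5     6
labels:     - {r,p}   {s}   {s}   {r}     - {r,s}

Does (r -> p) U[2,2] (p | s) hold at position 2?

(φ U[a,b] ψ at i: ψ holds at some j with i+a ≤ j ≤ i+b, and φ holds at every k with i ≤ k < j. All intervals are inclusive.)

Does not hold

Need some j in [4,4] with (p | s), and (r -> p) at every k in [2,j-1].
  j=4: (p | s) false.
No j in the window works → until fails.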